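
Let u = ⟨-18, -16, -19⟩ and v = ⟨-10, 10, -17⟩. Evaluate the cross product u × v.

(462, -116, -340)

i: (-16)·(-17) - (-19)·10 = 272 - (-190) = 462
j: (-19)·(-10) - (-18)·(-17) = 190 - 306 = -116
k: (-18)·10 - (-16)·(-10) = -180 - 160 = -340
u × v = (462, -116, -340)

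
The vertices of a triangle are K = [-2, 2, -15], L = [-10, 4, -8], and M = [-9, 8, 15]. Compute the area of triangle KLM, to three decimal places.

97.418

KL = (-8, 2, 7),  KM = (-7, 6, 30)
i: 2·30 - 7·6 = 60 - 42 = 18
j: 7·(-7) - (-8)·30 = -49 - (-240) = 191
k: (-8)·6 - 2·(-7) = -48 - (-14) = -34
KL × KM = (18, 191, -34)
|KL × KM| = √37961 ≈ 194.8358
area = ½ · 194.8358 ≈ 97.418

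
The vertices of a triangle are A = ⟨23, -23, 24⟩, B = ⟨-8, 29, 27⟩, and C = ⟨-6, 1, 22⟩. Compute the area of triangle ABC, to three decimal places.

399.022

AB = (-31, 52, 3),  AC = (-29, 24, -2)
i: 52·(-2) - 3·24 = -104 - 72 = -176
j: 3·(-29) - (-31)·(-2) = -87 - 62 = -149
k: (-31)·24 - 52·(-29) = -744 - (-1508) = 764
AB × AC = (-176, -149, 764)
|AB × AC| = √636873 ≈ 798.0432
area = ½ · 798.0432 ≈ 399.022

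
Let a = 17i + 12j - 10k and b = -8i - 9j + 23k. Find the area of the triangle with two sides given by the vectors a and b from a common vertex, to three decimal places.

i: 12·23 - (-10)·(-9) = 276 - 90 = 186
j: (-10)·(-8) - 17·23 = 80 - 391 = -311
k: 17·(-9) - 12·(-8) = -153 - (-96) = -57
a × b = (186, -311, -57)
|a × b| = √(186² + (-311)² + (-57)²) = √134566 ≈ 366.8324
area = ½ · 366.8324 ≈ 183.416

183.416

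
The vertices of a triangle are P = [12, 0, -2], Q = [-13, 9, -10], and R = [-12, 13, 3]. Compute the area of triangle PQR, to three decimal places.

183.420

PQ = (-25, 9, -8),  PR = (-24, 13, 5)
i: 9·5 - (-8)·13 = 45 - (-104) = 149
j: (-8)·(-24) - (-25)·5 = 192 - (-125) = 317
k: (-25)·13 - 9·(-24) = -325 - (-216) = -109
PQ × PR = (149, 317, -109)
|PQ × PR| = √134571 ≈ 366.8392
area = ½ · 366.8392 ≈ 183.420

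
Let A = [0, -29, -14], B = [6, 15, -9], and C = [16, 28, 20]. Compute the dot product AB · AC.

AB = B − A = (6, 44, 5)
AC = C − A = (16, 57, 34)
AB · AC = 6·16 + 44·57 + 5·34 = 96 + 2508 + 170 = 2774

2774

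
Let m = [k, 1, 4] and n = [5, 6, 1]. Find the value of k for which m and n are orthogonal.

-2

m · n = k·5 + 1·6 + 4·1 = 10 + 5k
Set equal to 0: 5k = -10, so k = -2.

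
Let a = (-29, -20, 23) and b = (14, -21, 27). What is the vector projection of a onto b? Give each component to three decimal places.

a · b = (-29)·14 + (-20)·(-21) + 23·27 = -406 + 420 + 621 = 635
|b|² = 196 + 441 + 729 = 1366
proj_b a = (635/1366) · (14, -21, 27) ≈ (6.508, -9.762, 12.551)

(6.508, -9.762, 12.551)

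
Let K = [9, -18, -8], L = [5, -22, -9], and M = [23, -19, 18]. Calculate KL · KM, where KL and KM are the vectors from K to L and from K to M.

-78

KL = L − K = (-4, -4, -1)
KM = M − K = (14, -1, 26)
KL · KM = (-4)·14 + (-4)·(-1) + (-1)·26 = -56 + 4 - 26 = -78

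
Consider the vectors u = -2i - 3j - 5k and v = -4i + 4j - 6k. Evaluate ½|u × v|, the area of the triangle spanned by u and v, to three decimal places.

i: (-3)·(-6) - (-5)·4 = 18 - (-20) = 38
j: (-5)·(-4) - (-2)·(-6) = 20 - 12 = 8
k: (-2)·4 - (-3)·(-4) = -8 - 12 = -20
u × v = (38, 8, -20)
|u × v| = √(38² + 8² + (-20)²) = √1908 ≈ 43.6807
area = ½ · 43.6807 ≈ 21.840

21.840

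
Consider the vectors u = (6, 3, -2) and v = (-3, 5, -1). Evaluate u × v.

i: 3·(-1) - (-2)·5 = -3 - (-10) = 7
j: (-2)·(-3) - 6·(-1) = 6 - (-6) = 12
k: 6·5 - 3·(-3) = 30 - (-9) = 39
u × v = (7, 12, 39)

(7, 12, 39)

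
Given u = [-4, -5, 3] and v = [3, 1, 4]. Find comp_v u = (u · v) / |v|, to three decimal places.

-0.981

u · v = (-4)·3 + (-5)·1 + 3·4 = -12 - 5 + 12 = -5
|v| = √(9 + 1 + 16) = √26 ≈ 5.0990
comp_v u = -5 / √26 ≈ -0.981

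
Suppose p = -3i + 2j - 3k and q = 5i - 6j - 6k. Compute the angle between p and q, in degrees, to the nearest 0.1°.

p · q = (-3)·5 + 2·(-6) + (-3)·(-6) = -15 - 12 + 18 = -9
|p|² = 9 + 4 + 9 = 22,  |p| = √22 ≈ 4.690416
|q|² = 25 + 36 + 36 = 97,  |q| = √97 ≈ 9.848858
cos θ = -9 / (4.690416 · 9.848858) ≈ -0.19483
θ = arccos(-0.19483) ≈ 101.2°

101.2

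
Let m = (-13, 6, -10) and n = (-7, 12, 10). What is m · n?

63

m · n = (-13)·(-7) + 6·12 + (-10)·10 = 91 + 72 - 100 = 63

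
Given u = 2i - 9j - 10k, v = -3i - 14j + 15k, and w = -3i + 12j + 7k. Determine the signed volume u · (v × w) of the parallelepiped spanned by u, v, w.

v × w:
i: (-14)·7 - 15·12 = -98 - 180 = -278
j: 15·(-3) - (-3)·7 = -45 - (-21) = -24
k: (-3)·12 - (-14)·(-3) = -36 - 42 = -78
v × w = (-278, -24, -78)
u · (v × w) = 2·(-278) + (-9)·(-24) + (-10)·(-78) = -556 + 216 + 780 = 440

440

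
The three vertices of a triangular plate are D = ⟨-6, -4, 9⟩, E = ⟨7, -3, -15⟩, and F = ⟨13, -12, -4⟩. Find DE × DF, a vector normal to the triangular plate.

(-205, -287, -123)

DE = (13, 1, -24)
DF = (19, -8, -13)
i: 1·(-13) - (-24)·(-8) = -13 - 192 = -205
j: (-24)·19 - 13·(-13) = -456 - (-169) = -287
k: 13·(-8) - 1·19 = -104 - 19 = -123
DE × DF = (-205, -287, -123)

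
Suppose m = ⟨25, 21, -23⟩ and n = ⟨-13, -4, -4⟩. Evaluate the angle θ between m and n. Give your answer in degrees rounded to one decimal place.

m · n = 25·(-13) + 21·(-4) + (-23)·(-4) = -325 - 84 + 92 = -317
|m|² = 625 + 441 + 529 = 1595,  |m| = √1595 ≈ 39.937451
|n|² = 169 + 16 + 16 = 201,  |n| = √201 ≈ 14.177447
cos θ = -317 / (39.937451 · 14.177447) ≈ -0.55986
θ = arccos(-0.55986) ≈ 124.0°

124.0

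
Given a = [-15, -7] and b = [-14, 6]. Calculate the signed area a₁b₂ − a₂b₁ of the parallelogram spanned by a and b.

(-15)·6 - (-7)·(-14) = -90 - 98 = -188

-188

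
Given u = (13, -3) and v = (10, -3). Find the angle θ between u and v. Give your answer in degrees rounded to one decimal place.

u · v = 13·10 + (-3)·(-3) = 130 + 9 = 139
|u|² = 169 + 9 = 178,  |u| = √178 ≈ 13.341664
|v|² = 100 + 9 = 109,  |v| = √109 ≈ 10.440307
cos θ = 139 / (13.341664 · 10.440307) ≈ 0.99791
θ = arccos(0.99791) ≈ 3.7°

3.7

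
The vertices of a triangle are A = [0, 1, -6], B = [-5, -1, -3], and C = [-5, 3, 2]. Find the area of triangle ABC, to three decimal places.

19.423

AB = (-5, -2, 3),  AC = (-5, 2, 8)
i: (-2)·8 - 3·2 = -16 - 6 = -22
j: 3·(-5) - (-5)·8 = -15 - (-40) = 25
k: (-5)·2 - (-2)·(-5) = -10 - 10 = -20
AB × AC = (-22, 25, -20)
|AB × AC| = √1509 ≈ 38.8458
area = ½ · 38.8458 ≈ 19.423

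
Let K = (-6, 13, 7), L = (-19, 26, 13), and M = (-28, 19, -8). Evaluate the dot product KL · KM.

KL = L − K = (-13, 13, 6)
KM = M − K = (-22, 6, -15)
KL · KM = (-13)·(-22) + 13·6 + 6·(-15) = 286 + 78 - 90 = 274

274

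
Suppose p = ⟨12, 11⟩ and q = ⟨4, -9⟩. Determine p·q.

p · q = 12·4 + 11·(-9) = 48 - 99 = -51

-51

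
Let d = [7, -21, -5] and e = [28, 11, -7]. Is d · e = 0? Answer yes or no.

d · e = 7·28 + (-21)·11 + (-5)·(-7) = 196 - 231 + 35 = 0
Zero, so the vectors are orthogonal.

yes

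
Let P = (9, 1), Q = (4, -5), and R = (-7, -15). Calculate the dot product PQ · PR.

PQ = Q − P = (-5, -6)
PR = R − P = (-16, -16)
PQ · PR = (-5)·(-16) + (-6)·(-16) = 80 + 96 = 176

176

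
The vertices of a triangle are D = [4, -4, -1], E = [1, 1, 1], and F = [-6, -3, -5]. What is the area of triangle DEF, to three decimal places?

30.484

DE = (-3, 5, 2),  DF = (-10, 1, -4)
i: 5·(-4) - 2·1 = -20 - 2 = -22
j: 2·(-10) - (-3)·(-4) = -20 - 12 = -32
k: (-3)·1 - 5·(-10) = -3 - (-50) = 47
DE × DF = (-22, -32, 47)
|DE × DF| = √3717 ≈ 60.9672
area = ½ · 60.9672 ≈ 30.484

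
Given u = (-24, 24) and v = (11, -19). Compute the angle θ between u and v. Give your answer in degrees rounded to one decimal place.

u · v = (-24)·11 + 24·(-19) = -264 - 456 = -720
|u|² = 576 + 576 = 1152,  |u| = √1152 ≈ 33.941125
|v|² = 121 + 361 = 482,  |v| = √482 ≈ 21.954498
cos θ = -720 / (33.941125 · 21.954498) ≈ -0.96623
θ = arccos(-0.96623) ≈ 165.1°

165.1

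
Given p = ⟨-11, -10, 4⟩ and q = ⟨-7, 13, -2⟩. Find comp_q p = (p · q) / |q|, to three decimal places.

-4.094

p · q = (-11)·(-7) + (-10)·13 + 4·(-2) = 77 - 130 - 8 = -61
|q| = √(49 + 169 + 4) = √222 ≈ 14.8997
comp_q p = -61 / √222 ≈ -4.094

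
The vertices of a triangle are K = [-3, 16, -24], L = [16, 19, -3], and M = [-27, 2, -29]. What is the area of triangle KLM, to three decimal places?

265.875

KL = (19, 3, 21),  KM = (-24, -14, -5)
i: 3·(-5) - 21·(-14) = -15 - (-294) = 279
j: 21·(-24) - 19·(-5) = -504 - (-95) = -409
k: 19·(-14) - 3·(-24) = -266 - (-72) = -194
KL × KM = (279, -409, -194)
|KL × KM| = √282758 ≈ 531.7499
area = ½ · 531.7499 ≈ 265.875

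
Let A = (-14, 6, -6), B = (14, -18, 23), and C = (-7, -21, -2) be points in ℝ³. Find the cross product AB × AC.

AB = (28, -24, 29)
AC = (7, -27, 4)
i: (-24)·4 - 29·(-27) = -96 - (-783) = 687
j: 29·7 - 28·4 = 203 - 112 = 91
k: 28·(-27) - (-24)·7 = -756 - (-168) = -588
AB × AC = (687, 91, -588)

(687, 91, -588)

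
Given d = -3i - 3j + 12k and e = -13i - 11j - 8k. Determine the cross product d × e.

i: (-3)·(-8) - 12·(-11) = 24 - (-132) = 156
j: 12·(-13) - (-3)·(-8) = -156 - 24 = -180
k: (-3)·(-11) - (-3)·(-13) = 33 - 39 = -6
d × e = (156, -180, -6)

(156, -180, -6)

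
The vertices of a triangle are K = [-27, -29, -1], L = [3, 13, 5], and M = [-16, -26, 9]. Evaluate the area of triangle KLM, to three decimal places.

KL = (30, 42, 6),  KM = (11, 3, 10)
i: 42·10 - 6·3 = 420 - 18 = 402
j: 6·11 - 30·10 = 66 - 300 = -234
k: 30·3 - 42·11 = 90 - 462 = -372
KL × KM = (402, -234, -372)
|KL × KM| = √354744 ≈ 595.6039
area = ½ · 595.6039 ≈ 297.802

297.802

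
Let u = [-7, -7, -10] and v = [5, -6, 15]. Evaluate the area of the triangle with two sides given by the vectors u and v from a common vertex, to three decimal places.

i: (-7)·15 - (-10)·(-6) = -105 - 60 = -165
j: (-10)·5 - (-7)·15 = -50 - (-105) = 55
k: (-7)·(-6) - (-7)·5 = 42 - (-35) = 77
u × v = (-165, 55, 77)
|u × v| = √((-165)² + 55² + 77²) = √36179 ≈ 190.2078
area = ½ · 190.2078 ≈ 95.104

95.104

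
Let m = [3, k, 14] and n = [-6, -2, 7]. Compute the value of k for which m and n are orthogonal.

m · n = 3·(-6) + k·(-2) + 14·7 = 80 - 2k
Set equal to 0: -2k = -80, so k = 40.

40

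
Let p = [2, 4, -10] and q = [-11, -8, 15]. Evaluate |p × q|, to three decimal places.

i: 4·15 - (-10)·(-8) = 60 - 80 = -20
j: (-10)·(-11) - 2·15 = 110 - 30 = 80
k: 2·(-8) - 4·(-11) = -16 - (-44) = 28
p × q = (-20, 80, 28)
|p × q| = √((-20)² + 80² + 28²) = √7584 ≈ 87.0862

87.086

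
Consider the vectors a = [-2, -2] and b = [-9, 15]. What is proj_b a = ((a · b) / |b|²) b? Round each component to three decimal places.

(0.353, -0.588)

a · b = (-2)·(-9) + (-2)·15 = 18 - 30 = -12
|b|² = 81 + 225 = 306
proj_b a = (-12/306) · (-9, 15) ≈ (0.353, -0.588)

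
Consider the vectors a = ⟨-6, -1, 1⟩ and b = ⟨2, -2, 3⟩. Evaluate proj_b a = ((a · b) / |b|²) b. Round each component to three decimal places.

a · b = (-6)·2 + (-1)·(-2) + 1·3 = -12 + 2 + 3 = -7
|b|² = 4 + 4 + 9 = 17
proj_b a = (-7/17) · (2, -2, 3) ≈ (-0.824, 0.824, -1.235)

(-0.824, 0.824, -1.235)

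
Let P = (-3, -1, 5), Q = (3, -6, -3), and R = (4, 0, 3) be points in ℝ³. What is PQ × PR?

(18, -44, 41)

PQ = (6, -5, -8)
PR = (7, 1, -2)
i: (-5)·(-2) - (-8)·1 = 10 - (-8) = 18
j: (-8)·7 - 6·(-2) = -56 - (-12) = -44
k: 6·1 - (-5)·7 = 6 - (-35) = 41
PQ × PR = (18, -44, 41)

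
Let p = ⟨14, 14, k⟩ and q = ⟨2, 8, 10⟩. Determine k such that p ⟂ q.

-14

p · q = 14·2 + 14·8 + k·10 = 140 + 10k
Set equal to 0: 10k = -140, so k = -14.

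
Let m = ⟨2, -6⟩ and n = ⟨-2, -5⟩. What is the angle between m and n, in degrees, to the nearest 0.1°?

40.2

m · n = 2·(-2) + (-6)·(-5) = -4 + 30 = 26
|m|² = 4 + 36 = 40,  |m| = √40 ≈ 6.324555
|n|² = 4 + 25 = 29,  |n| = √29 ≈ 5.385165
cos θ = 26 / (6.324555 · 5.385165) ≈ 0.76339
θ = arccos(0.76339) ≈ 40.2°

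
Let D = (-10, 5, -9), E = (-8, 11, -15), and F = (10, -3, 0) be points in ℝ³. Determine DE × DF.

DE = (2, 6, -6)
DF = (20, -8, 9)
i: 6·9 - (-6)·(-8) = 54 - 48 = 6
j: (-6)·20 - 2·9 = -120 - 18 = -138
k: 2·(-8) - 6·20 = -16 - 120 = -136
DE × DF = (6, -138, -136)

(6, -138, -136)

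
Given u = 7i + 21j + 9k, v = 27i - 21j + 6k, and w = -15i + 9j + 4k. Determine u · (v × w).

v × w:
i: (-21)·4 - 6·9 = -84 - 54 = -138
j: 6·(-15) - 27·4 = -90 - 108 = -198
k: 27·9 - (-21)·(-15) = 243 - 315 = -72
v × w = (-138, -198, -72)
u · (v × w) = 7·(-138) + 21·(-198) + 9·(-72) = -966 - 4158 - 648 = -5772

-5772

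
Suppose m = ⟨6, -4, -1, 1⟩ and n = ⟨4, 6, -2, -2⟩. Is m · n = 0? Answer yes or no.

m · n = 6·4 + (-4)·6 + (-1)·(-2) + 1·(-2) = 24 - 24 + 2 - 2 = 0
Zero, so the vectors are orthogonal.

yes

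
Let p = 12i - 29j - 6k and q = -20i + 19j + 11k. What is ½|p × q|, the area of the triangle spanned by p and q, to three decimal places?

203.760

i: (-29)·11 - (-6)·19 = -319 - (-114) = -205
j: (-6)·(-20) - 12·11 = 120 - 132 = -12
k: 12·19 - (-29)·(-20) = 228 - 580 = -352
p × q = (-205, -12, -352)
|p × q| = √((-205)² + (-12)² + (-352)²) = √166073 ≈ 407.5206
area = ½ · 407.5206 ≈ 203.760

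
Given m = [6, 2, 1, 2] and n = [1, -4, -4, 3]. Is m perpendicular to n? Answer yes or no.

yes

m · n = 6·1 + 2·(-4) + 1·(-4) + 2·3 = 6 - 8 - 4 + 6 = 0
Zero, so the vectors are orthogonal.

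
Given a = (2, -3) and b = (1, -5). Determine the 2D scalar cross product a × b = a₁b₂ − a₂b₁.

-7

2·(-5) - (-3)·1 = -10 - (-3) = -7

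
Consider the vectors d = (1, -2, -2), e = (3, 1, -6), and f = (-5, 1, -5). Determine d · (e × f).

-105

e × f:
i: 1·(-5) - (-6)·1 = -5 - (-6) = 1
j: (-6)·(-5) - 3·(-5) = 30 - (-15) = 45
k: 3·1 - 1·(-5) = 3 - (-5) = 8
e × f = (1, 45, 8)
d · (e × f) = 1·1 + (-2)·45 + (-2)·8 = 1 - 90 - 16 = -105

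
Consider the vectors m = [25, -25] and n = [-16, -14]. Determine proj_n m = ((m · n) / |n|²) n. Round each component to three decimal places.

m · n = 25·(-16) + (-25)·(-14) = -400 + 350 = -50
|n|² = 256 + 196 = 452
proj_n m = (-50/452) · (-16, -14) ≈ (1.770, 1.549)

(1.770, 1.549)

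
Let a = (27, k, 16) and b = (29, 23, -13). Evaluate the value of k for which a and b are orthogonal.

-25

a · b = 27·29 + k·23 + 16·(-13) = 575 + 23k
Set equal to 0: 23k = -575, so k = -25.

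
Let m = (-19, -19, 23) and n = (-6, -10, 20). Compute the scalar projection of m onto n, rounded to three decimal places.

33.000

m · n = (-19)·(-6) + (-19)·(-10) + 23·20 = 114 + 190 + 460 = 764
|n| = √(36 + 100 + 400) = √536 ≈ 23.1517
comp_n m = 764 / √536 ≈ 33.000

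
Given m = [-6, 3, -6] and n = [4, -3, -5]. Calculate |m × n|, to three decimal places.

i: 3·(-5) - (-6)·(-3) = -15 - 18 = -33
j: (-6)·4 - (-6)·(-5) = -24 - 30 = -54
k: (-6)·(-3) - 3·4 = 18 - 12 = 6
m × n = (-33, -54, 6)
|m × n| = √((-33)² + (-54)² + 6²) = √4041 ≈ 63.5689

63.569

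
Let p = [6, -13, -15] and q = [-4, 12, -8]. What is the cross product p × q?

(284, 108, 20)

i: (-13)·(-8) - (-15)·12 = 104 - (-180) = 284
j: (-15)·(-4) - 6·(-8) = 60 - (-48) = 108
k: 6·12 - (-13)·(-4) = 72 - 52 = 20
p × q = (284, 108, 20)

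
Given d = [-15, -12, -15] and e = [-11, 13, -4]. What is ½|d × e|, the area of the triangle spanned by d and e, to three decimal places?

i: (-12)·(-4) - (-15)·13 = 48 - (-195) = 243
j: (-15)·(-11) - (-15)·(-4) = 165 - 60 = 105
k: (-15)·13 - (-12)·(-11) = -195 - 132 = -327
d × e = (243, 105, -327)
|d × e| = √(243² + 105² + (-327)²) = √177003 ≈ 420.7172
area = ½ · 420.7172 ≈ 210.359

210.359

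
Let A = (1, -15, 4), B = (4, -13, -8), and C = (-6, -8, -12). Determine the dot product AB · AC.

185

AB = B − A = (3, 2, -12)
AC = C − A = (-7, 7, -16)
AB · AC = 3·(-7) + 2·7 + (-12)·(-16) = -21 + 14 + 192 = 185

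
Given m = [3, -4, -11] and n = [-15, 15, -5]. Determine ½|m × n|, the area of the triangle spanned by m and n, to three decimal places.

i: (-4)·(-5) - (-11)·15 = 20 - (-165) = 185
j: (-11)·(-15) - 3·(-5) = 165 - (-15) = 180
k: 3·15 - (-4)·(-15) = 45 - 60 = -15
m × n = (185, 180, -15)
|m × n| = √(185² + 180² + (-15)²) = √66850 ≈ 258.5537
area = ½ · 258.5537 ≈ 129.277

129.277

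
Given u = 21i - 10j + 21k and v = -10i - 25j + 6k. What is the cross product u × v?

i: (-10)·6 - 21·(-25) = -60 - (-525) = 465
j: 21·(-10) - 21·6 = -210 - 126 = -336
k: 21·(-25) - (-10)·(-10) = -525 - 100 = -625
u × v = (465, -336, -625)

(465, -336, -625)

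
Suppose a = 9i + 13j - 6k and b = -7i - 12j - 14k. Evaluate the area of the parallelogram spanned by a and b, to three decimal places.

305.007

i: 13·(-14) - (-6)·(-12) = -182 - 72 = -254
j: (-6)·(-7) - 9·(-14) = 42 - (-126) = 168
k: 9·(-12) - 13·(-7) = -108 - (-91) = -17
a × b = (-254, 168, -17)
|a × b| = √((-254)² + 168² + (-17)²) = √93029 ≈ 305.0066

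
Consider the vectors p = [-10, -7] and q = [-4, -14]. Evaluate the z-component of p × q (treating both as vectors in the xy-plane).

112

(-10)·(-14) - (-7)·(-4) = 140 - 28 = 112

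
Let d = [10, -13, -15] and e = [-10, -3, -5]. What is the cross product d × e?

i: (-13)·(-5) - (-15)·(-3) = 65 - 45 = 20
j: (-15)·(-10) - 10·(-5) = 150 - (-50) = 200
k: 10·(-3) - (-13)·(-10) = -30 - 130 = -160
d × e = (20, 200, -160)

(20, 200, -160)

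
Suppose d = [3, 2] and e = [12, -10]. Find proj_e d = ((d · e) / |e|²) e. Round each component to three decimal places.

d · e = 3·12 + 2·(-10) = 36 - 20 = 16
|e|² = 144 + 100 = 244
proj_e d = (16/244) · (12, -10) ≈ (0.787, -0.656)

(0.787, -0.656)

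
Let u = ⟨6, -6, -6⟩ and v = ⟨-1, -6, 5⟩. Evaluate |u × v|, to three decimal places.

81.829

i: (-6)·5 - (-6)·(-6) = -30 - 36 = -66
j: (-6)·(-1) - 6·5 = 6 - 30 = -24
k: 6·(-6) - (-6)·(-1) = -36 - 6 = -42
u × v = (-66, -24, -42)
|u × v| = √((-66)² + (-24)² + (-42)²) = √6696 ≈ 81.8291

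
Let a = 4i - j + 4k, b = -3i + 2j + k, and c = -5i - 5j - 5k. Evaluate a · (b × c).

100

b × c:
i: 2·(-5) - 1·(-5) = -10 - (-5) = -5
j: 1·(-5) - (-3)·(-5) = -5 - 15 = -20
k: (-3)·(-5) - 2·(-5) = 15 - (-10) = 25
b × c = (-5, -20, 25)
a · (b × c) = 4·(-5) + (-1)·(-20) + 4·25 = -20 + 20 + 100 = 100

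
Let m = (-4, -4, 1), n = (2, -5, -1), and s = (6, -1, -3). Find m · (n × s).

-28

n × s:
i: (-5)·(-3) - (-1)·(-1) = 15 - 1 = 14
j: (-1)·6 - 2·(-3) = -6 - (-6) = 0
k: 2·(-1) - (-5)·6 = -2 - (-30) = 28
n × s = (14, 0, 28)
m · (n × s) = (-4)·14 + (-4)·0 + 1·28 = -56 + 0 + 28 = -28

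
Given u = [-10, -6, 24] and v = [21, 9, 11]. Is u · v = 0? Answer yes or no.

u · v = (-10)·21 + (-6)·9 + 24·11 = -210 - 54 + 264 = 0
Zero, so the vectors are orthogonal.

yes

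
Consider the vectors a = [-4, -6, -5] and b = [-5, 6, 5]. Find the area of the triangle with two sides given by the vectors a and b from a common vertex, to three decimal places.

35.146

i: (-6)·5 - (-5)·6 = -30 - (-30) = 0
j: (-5)·(-5) - (-4)·5 = 25 - (-20) = 45
k: (-4)·6 - (-6)·(-5) = -24 - 30 = -54
a × b = (0, 45, -54)
|a × b| = √(0² + 45² + (-54)²) = √4941 ≈ 70.2922
area = ½ · 70.2922 ≈ 35.146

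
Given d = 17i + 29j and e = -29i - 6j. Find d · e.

-667

d · e = 17·(-29) + 29·(-6) = -493 - 174 = -667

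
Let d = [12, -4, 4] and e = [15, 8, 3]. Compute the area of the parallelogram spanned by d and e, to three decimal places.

i: (-4)·3 - 4·8 = -12 - 32 = -44
j: 4·15 - 12·3 = 60 - 36 = 24
k: 12·8 - (-4)·15 = 96 - (-60) = 156
d × e = (-44, 24, 156)
|d × e| = √((-44)² + 24² + 156²) = √26848 ≈ 163.8536

163.854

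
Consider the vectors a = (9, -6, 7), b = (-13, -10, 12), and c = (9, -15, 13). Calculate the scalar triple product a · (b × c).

783

b × c:
i: (-10)·13 - 12·(-15) = -130 - (-180) = 50
j: 12·9 - (-13)·13 = 108 - (-169) = 277
k: (-13)·(-15) - (-10)·9 = 195 - (-90) = 285
b × c = (50, 277, 285)
a · (b × c) = 9·50 + (-6)·277 + 7·285 = 450 - 1662 + 1995 = 783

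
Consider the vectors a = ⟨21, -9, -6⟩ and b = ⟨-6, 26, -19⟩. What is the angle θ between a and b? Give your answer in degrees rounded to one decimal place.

a · b = 21·(-6) + (-9)·26 + (-6)·(-19) = -126 - 234 + 114 = -246
|a|² = 441 + 81 + 36 = 558,  |a| = √558 ≈ 23.622024
|b|² = 36 + 676 + 361 = 1073,  |b| = √1073 ≈ 32.756679
cos θ = -246 / (23.622024 · 32.756679) ≈ -0.31792
θ = arccos(-0.31792) ≈ 108.5°

108.5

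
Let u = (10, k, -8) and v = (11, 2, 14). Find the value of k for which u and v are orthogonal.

1

u · v = 10·11 + k·2 + (-8)·14 = -2 + 2k
Set equal to 0: 2k = 2, so k = 1.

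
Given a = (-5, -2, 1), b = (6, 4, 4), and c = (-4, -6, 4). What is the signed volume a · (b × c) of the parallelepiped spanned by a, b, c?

-140

b × c:
i: 4·4 - 4·(-6) = 16 - (-24) = 40
j: 4·(-4) - 6·4 = -16 - 24 = -40
k: 6·(-6) - 4·(-4) = -36 - (-16) = -20
b × c = (40, -40, -20)
a · (b × c) = (-5)·40 + (-2)·(-40) + 1·(-20) = -200 + 80 - 20 = -140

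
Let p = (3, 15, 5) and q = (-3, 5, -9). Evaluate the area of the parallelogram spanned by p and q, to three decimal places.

171.301

i: 15·(-9) - 5·5 = -135 - 25 = -160
j: 5·(-3) - 3·(-9) = -15 - (-27) = 12
k: 3·5 - 15·(-3) = 15 - (-45) = 60
p × q = (-160, 12, 60)
|p × q| = √((-160)² + 12² + 60²) = √29344 ≈ 171.3009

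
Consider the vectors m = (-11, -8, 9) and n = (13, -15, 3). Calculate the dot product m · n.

4

m · n = (-11)·13 + (-8)·(-15) + 9·3 = -143 + 120 + 27 = 4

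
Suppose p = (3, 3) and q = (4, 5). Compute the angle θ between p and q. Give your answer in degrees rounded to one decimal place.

p · q = 3·4 + 3·5 = 12 + 15 = 27
|p|² = 9 + 9 = 18,  |p| = √18 ≈ 4.242641
|q|² = 16 + 25 = 41,  |q| = √41 ≈ 6.403124
cos θ = 27 / (4.242641 · 6.403124) ≈ 0.99388
θ = arccos(0.99388) ≈ 6.3°

6.3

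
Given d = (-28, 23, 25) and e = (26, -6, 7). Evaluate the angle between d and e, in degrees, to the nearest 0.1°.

d · e = (-28)·26 + 23·(-6) + 25·7 = -728 - 138 + 175 = -691
|d|² = 784 + 529 + 625 = 1938,  |d| = √1938 ≈ 44.022721
|e|² = 676 + 36 + 49 = 761,  |e| = √761 ≈ 27.586228
cos θ = -691 / (44.022721 · 27.586228) ≈ -0.56900
θ = arccos(-0.56900) ≈ 124.7°

124.7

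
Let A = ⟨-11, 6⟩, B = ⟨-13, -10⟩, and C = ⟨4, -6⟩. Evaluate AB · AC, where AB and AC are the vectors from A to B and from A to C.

162

AB = B − A = (-2, -16)
AC = C − A = (15, -12)
AB · AC = (-2)·15 + (-16)·(-12) = -30 + 192 = 162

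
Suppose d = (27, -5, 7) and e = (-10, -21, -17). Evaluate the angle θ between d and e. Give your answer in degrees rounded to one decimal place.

d · e = 27·(-10) + (-5)·(-21) + 7·(-17) = -270 + 105 - 119 = -284
|d|² = 729 + 25 + 49 = 803,  |d| = √803 ≈ 28.337255
|e|² = 100 + 441 + 289 = 830,  |e| = √830 ≈ 28.809721
cos θ = -284 / (28.337255 · 28.809721) ≈ -0.34787
θ = arccos(-0.34787) ≈ 110.4°

110.4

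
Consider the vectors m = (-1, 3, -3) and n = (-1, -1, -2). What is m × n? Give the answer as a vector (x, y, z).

(-9, 1, 4)

i: 3·(-2) - (-3)·(-1) = -6 - 3 = -9
j: (-3)·(-1) - (-1)·(-2) = 3 - 2 = 1
k: (-1)·(-1) - 3·(-1) = 1 - (-3) = 4
m × n = (-9, 1, 4)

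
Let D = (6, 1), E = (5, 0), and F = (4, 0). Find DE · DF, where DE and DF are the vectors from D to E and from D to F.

DE = E − D = (-1, -1)
DF = F − D = (-2, -1)
DE · DF = (-1)·(-2) + (-1)·(-1) = 2 + 1 = 3

3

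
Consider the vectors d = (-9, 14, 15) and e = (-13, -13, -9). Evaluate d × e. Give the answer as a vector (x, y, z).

(69, -276, 299)

i: 14·(-9) - 15·(-13) = -126 - (-195) = 69
j: 15·(-13) - (-9)·(-9) = -195 - 81 = -276
k: (-9)·(-13) - 14·(-13) = 117 - (-182) = 299
d × e = (69, -276, 299)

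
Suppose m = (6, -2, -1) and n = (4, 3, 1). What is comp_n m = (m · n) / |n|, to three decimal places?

3.334

m · n = 6·4 + (-2)·3 + (-1)·1 = 24 - 6 - 1 = 17
|n| = √(16 + 9 + 1) = √26 ≈ 5.0990
comp_n m = 17 / √26 ≈ 3.334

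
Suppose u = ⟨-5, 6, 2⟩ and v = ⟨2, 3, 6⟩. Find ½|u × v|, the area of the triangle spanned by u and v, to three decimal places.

26.387

i: 6·6 - 2·3 = 36 - 6 = 30
j: 2·2 - (-5)·6 = 4 - (-30) = 34
k: (-5)·3 - 6·2 = -15 - 12 = -27
u × v = (30, 34, -27)
|u × v| = √(30² + 34² + (-27)²) = √2785 ≈ 52.7731
area = ½ · 52.7731 ≈ 26.387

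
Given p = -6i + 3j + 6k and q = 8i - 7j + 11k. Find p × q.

(75, 114, 18)

i: 3·11 - 6·(-7) = 33 - (-42) = 75
j: 6·8 - (-6)·11 = 48 - (-66) = 114
k: (-6)·(-7) - 3·8 = 42 - 24 = 18
p × q = (75, 114, 18)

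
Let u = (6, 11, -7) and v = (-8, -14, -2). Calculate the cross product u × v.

i: 11·(-2) - (-7)·(-14) = -22 - 98 = -120
j: (-7)·(-8) - 6·(-2) = 56 - (-12) = 68
k: 6·(-14) - 11·(-8) = -84 - (-88) = 4
u × v = (-120, 68, 4)

(-120, 68, 4)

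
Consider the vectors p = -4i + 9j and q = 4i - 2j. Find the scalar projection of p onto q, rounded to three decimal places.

-7.603

p · q = (-4)·4 + 9·(-2) = -16 - 18 = -34
|q| = √(16 + 4) = √20 ≈ 4.4721
comp_q p = -34 / √20 ≈ -7.603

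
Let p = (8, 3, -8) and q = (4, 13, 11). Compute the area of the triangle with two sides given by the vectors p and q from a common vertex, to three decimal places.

i: 3·11 - (-8)·13 = 33 - (-104) = 137
j: (-8)·4 - 8·11 = -32 - 88 = -120
k: 8·13 - 3·4 = 104 - 12 = 92
p × q = (137, -120, 92)
|p × q| = √(137² + (-120)² + 92²) = √41633 ≈ 204.0417
area = ½ · 204.0417 ≈ 102.021

102.021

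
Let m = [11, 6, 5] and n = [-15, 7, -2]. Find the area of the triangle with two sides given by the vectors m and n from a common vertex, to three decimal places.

90.701

i: 6·(-2) - 5·7 = -12 - 35 = -47
j: 5·(-15) - 11·(-2) = -75 - (-22) = -53
k: 11·7 - 6·(-15) = 77 - (-90) = 167
m × n = (-47, -53, 167)
|m × n| = √((-47)² + (-53)² + 167²) = √32907 ≈ 181.4029
area = ½ · 181.4029 ≈ 90.701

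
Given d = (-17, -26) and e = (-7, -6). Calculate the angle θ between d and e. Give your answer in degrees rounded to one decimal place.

d · e = (-17)·(-7) + (-26)·(-6) = 119 + 156 = 275
|d|² = 289 + 676 = 965,  |d| = √965 ≈ 31.064449
|e|² = 49 + 36 = 85,  |e| = √85 ≈ 9.219544
cos θ = 275 / (31.064449 · 9.219544) ≈ 0.96020
θ = arccos(0.96020) ≈ 16.2°

16.2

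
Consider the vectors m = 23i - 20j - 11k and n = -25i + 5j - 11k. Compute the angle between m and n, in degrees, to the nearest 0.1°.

128.0

m · n = 23·(-25) + (-20)·5 + (-11)·(-11) = -575 - 100 + 121 = -554
|m|² = 529 + 400 + 121 = 1050,  |m| = √1050 ≈ 32.403703
|n|² = 625 + 25 + 121 = 771,  |n| = √771 ≈ 27.766887
cos θ = -554 / (32.403703 · 27.766887) ≈ -0.61573
θ = arccos(-0.61573) ≈ 128.0°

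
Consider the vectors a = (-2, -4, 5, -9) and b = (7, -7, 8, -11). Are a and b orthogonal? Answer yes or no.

a · b = (-2)·7 + (-4)·(-7) + 5·8 + (-9)·(-11) = -14 + 28 + 40 + 99 = 153
Nonzero, so the vectors are not orthogonal.

no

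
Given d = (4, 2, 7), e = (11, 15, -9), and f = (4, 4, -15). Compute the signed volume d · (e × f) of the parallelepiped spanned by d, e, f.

e × f:
i: 15·(-15) - (-9)·4 = -225 - (-36) = -189
j: (-9)·4 - 11·(-15) = -36 - (-165) = 129
k: 11·4 - 15·4 = 44 - 60 = -16
e × f = (-189, 129, -16)
d · (e × f) = 4·(-189) + 2·129 + 7·(-16) = -756 + 258 - 112 = -610

-610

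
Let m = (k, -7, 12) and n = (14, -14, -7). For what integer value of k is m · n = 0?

m · n = k·14 + (-7)·(-14) + 12·(-7) = 14 + 14k
Set equal to 0: 14k = -14, so k = -1.

-1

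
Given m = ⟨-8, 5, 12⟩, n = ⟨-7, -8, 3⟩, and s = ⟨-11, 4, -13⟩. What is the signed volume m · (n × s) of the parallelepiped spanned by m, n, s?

-2748

n × s:
i: (-8)·(-13) - 3·4 = 104 - 12 = 92
j: 3·(-11) - (-7)·(-13) = -33 - 91 = -124
k: (-7)·4 - (-8)·(-11) = -28 - 88 = -116
n × s = (92, -124, -116)
m · (n × s) = (-8)·92 + 5·(-124) + 12·(-116) = -736 - 620 - 1392 = -2748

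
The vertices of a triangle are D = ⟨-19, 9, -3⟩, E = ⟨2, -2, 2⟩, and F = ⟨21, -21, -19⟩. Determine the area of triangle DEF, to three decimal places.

327.747

DE = (21, -11, 5),  DF = (40, -30, -16)
i: (-11)·(-16) - 5·(-30) = 176 - (-150) = 326
j: 5·40 - 21·(-16) = 200 - (-336) = 536
k: 21·(-30) - (-11)·40 = -630 - (-440) = -190
DE × DF = (326, 536, -190)
|DE × DF| = √429672 ≈ 655.4937
area = ½ · 655.4937 ≈ 327.747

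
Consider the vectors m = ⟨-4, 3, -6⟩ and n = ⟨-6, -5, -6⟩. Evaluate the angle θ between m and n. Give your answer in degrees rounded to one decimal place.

54.2

m · n = (-4)·(-6) + 3·(-5) + (-6)·(-6) = 24 - 15 + 36 = 45
|m|² = 16 + 9 + 36 = 61,  |m| = √61 ≈ 7.810250
|n|² = 36 + 25 + 36 = 97,  |n| = √97 ≈ 9.848858
cos θ = 45 / (7.810250 · 9.848858) ≈ 0.58501
θ = arccos(0.58501) ≈ 54.2°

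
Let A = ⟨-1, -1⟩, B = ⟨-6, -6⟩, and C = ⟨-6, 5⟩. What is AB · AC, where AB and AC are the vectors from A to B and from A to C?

-5

AB = B − A = (-5, -5)
AC = C − A = (-5, 6)
AB · AC = (-5)·(-5) + (-5)·6 = 25 - 30 = -5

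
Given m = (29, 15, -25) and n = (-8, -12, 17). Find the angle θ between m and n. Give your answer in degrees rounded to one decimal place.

155.9

m · n = 29·(-8) + 15·(-12) + (-25)·17 = -232 - 180 - 425 = -837
|m|² = 841 + 225 + 625 = 1691,  |m| = √1691 ≈ 41.121770
|n|² = 64 + 144 + 289 = 497,  |n| = √497 ≈ 22.293497
cos θ = -837 / (41.121770 · 22.293497) ≈ -0.91301
θ = arccos(-0.91301) ≈ 155.9°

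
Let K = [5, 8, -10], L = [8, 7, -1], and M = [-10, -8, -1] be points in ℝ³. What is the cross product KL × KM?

(135, -162, -63)

KL = (3, -1, 9)
KM = (-15, -16, 9)
i: (-1)·9 - 9·(-16) = -9 - (-144) = 135
j: 9·(-15) - 3·9 = -135 - 27 = -162
k: 3·(-16) - (-1)·(-15) = -48 - 15 = -63
KL × KM = (135, -162, -63)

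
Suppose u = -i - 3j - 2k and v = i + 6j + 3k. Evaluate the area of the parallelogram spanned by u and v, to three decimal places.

i: (-3)·3 - (-2)·6 = -9 - (-12) = 3
j: (-2)·1 - (-1)·3 = -2 - (-3) = 1
k: (-1)·6 - (-3)·1 = -6 - (-3) = -3
u × v = (3, 1, -3)
|u × v| = √(3² + 1² + (-3)²) = √19 ≈ 4.3589

4.359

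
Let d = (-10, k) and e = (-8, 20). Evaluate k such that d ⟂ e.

d · e = (-10)·(-8) + k·20 = 80 + 20k
Set equal to 0: 20k = -80, so k = -4.

-4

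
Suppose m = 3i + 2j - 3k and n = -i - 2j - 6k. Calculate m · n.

11

m · n = 3·(-1) + 2·(-2) + (-3)·(-6) = -3 - 4 + 18 = 11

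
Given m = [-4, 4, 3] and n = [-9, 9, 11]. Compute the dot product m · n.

105

m · n = (-4)·(-9) + 4·9 + 3·11 = 36 + 36 + 33 = 105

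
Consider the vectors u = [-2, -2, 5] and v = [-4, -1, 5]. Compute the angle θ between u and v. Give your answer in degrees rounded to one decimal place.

19.9

u · v = (-2)·(-4) + (-2)·(-1) + 5·5 = 8 + 2 + 25 = 35
|u|² = 4 + 4 + 25 = 33,  |u| = √33 ≈ 5.744563
|v|² = 16 + 1 + 25 = 42,  |v| = √42 ≈ 6.480741
cos θ = 35 / (5.744563 · 6.480741) ≈ 0.94013
θ = arccos(0.94013) ≈ 19.9°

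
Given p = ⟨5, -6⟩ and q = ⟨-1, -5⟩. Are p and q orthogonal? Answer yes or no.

no

p · q = 5·(-1) + (-6)·(-5) = -5 + 30 = 25
Nonzero, so the vectors are not orthogonal.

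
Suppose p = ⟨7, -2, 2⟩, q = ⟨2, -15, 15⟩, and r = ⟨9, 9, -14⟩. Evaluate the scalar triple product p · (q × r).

q × r:
i: (-15)·(-14) - 15·9 = 210 - 135 = 75
j: 15·9 - 2·(-14) = 135 - (-28) = 163
k: 2·9 - (-15)·9 = 18 - (-135) = 153
q × r = (75, 163, 153)
p · (q × r) = 7·75 + (-2)·163 + 2·153 = 525 - 326 + 306 = 505

505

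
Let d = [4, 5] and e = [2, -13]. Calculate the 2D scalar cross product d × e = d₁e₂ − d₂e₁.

-62

4·(-13) - 5·2 = -52 - 10 = -62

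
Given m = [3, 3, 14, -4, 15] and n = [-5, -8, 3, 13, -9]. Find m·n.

-184

m · n = 3·(-5) + 3·(-8) + 14·3 + (-4)·13 + 15·(-9) = -15 - 24 + 42 - 52 - 135 = -184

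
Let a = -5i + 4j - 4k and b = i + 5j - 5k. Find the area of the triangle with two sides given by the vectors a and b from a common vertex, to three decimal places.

20.506

i: 4·(-5) - (-4)·5 = -20 - (-20) = 0
j: (-4)·1 - (-5)·(-5) = -4 - 25 = -29
k: (-5)·5 - 4·1 = -25 - 4 = -29
a × b = (0, -29, -29)
|a × b| = √(0² + (-29)² + (-29)²) = √1682 ≈ 41.0122
area = ½ · 41.0122 ≈ 20.506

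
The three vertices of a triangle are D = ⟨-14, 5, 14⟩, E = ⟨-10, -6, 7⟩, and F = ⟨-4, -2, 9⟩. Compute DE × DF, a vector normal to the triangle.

DE = (4, -11, -7)
DF = (10, -7, -5)
i: (-11)·(-5) - (-7)·(-7) = 55 - 49 = 6
j: (-7)·10 - 4·(-5) = -70 - (-20) = -50
k: 4·(-7) - (-11)·10 = -28 - (-110) = 82
DE × DF = (6, -50, 82)

(6, -50, 82)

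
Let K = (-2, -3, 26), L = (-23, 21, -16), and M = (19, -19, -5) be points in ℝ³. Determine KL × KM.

(-1416, -1533, -168)

KL = (-21, 24, -42)
KM = (21, -16, -31)
i: 24·(-31) - (-42)·(-16) = -744 - 672 = -1416
j: (-42)·21 - (-21)·(-31) = -882 - 651 = -1533
k: (-21)·(-16) - 24·21 = 336 - 504 = -168
KL × KM = (-1416, -1533, -168)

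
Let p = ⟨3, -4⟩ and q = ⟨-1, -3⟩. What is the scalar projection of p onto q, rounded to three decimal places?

2.846

p · q = 3·(-1) + (-4)·(-3) = -3 + 12 = 9
|q| = √(1 + 9) = √10 ≈ 3.1623
comp_q p = 9 / √10 ≈ 2.846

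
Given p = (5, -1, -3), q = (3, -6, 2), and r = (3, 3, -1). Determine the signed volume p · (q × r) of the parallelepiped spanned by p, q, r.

-90

q × r:
i: (-6)·(-1) - 2·3 = 6 - 6 = 0
j: 2·3 - 3·(-1) = 6 - (-3) = 9
k: 3·3 - (-6)·3 = 9 - (-18) = 27
q × r = (0, 9, 27)
p · (q × r) = 5·0 + (-1)·9 + (-3)·27 = 0 - 9 - 81 = -90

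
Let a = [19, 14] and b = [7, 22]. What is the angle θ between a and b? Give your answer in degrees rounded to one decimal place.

a · b = 19·7 + 14·22 = 133 + 308 = 441
|a|² = 361 + 196 = 557,  |a| = √557 ≈ 23.600847
|b|² = 49 + 484 = 533,  |b| = √533 ≈ 23.086793
cos θ = 441 / (23.600847 · 23.086793) ≈ 0.80937
θ = arccos(0.80937) ≈ 36.0°

36.0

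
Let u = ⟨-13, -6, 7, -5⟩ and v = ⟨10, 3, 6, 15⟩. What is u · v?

-181

u · v = (-13)·10 + (-6)·3 + 7·6 + (-5)·15 = -130 - 18 + 42 - 75 = -181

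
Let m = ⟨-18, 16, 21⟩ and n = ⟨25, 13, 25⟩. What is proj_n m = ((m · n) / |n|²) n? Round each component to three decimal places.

m · n = (-18)·25 + 16·13 + 21·25 = -450 + 208 + 525 = 283
|n|² = 625 + 169 + 625 = 1419
proj_n m = (283/1419) · (25, 13, 25) ≈ (4.986, 2.593, 4.986)

(4.986, 2.593, 4.986)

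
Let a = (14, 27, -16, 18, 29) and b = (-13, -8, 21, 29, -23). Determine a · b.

a · b = 14·(-13) + 27·(-8) + (-16)·21 + 18·29 + 29·(-23) = -182 - 216 - 336 + 522 - 667 = -879

-879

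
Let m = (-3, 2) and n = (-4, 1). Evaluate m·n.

14

m · n = (-3)·(-4) + 2·1 = 12 + 2 = 14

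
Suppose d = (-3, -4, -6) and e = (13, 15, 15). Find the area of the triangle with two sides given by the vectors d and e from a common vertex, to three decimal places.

i: (-4)·15 - (-6)·15 = -60 - (-90) = 30
j: (-6)·13 - (-3)·15 = -78 - (-45) = -33
k: (-3)·15 - (-4)·13 = -45 - (-52) = 7
d × e = (30, -33, 7)
|d × e| = √(30² + (-33)² + 7²) = √2038 ≈ 45.1442
area = ½ · 45.1442 ≈ 22.572

22.572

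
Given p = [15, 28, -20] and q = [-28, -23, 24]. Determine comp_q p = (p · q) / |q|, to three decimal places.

p · q = 15·(-28) + 28·(-23) + (-20)·24 = -420 - 644 - 480 = -1544
|q| = √(784 + 529 + 576) = √1889 ≈ 43.4626
comp_q p = -1544 / √1889 ≈ -35.525

-35.525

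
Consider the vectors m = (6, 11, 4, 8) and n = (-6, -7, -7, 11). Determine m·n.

m · n = 6·(-6) + 11·(-7) + 4·(-7) + 8·11 = -36 - 77 - 28 + 88 = -53

-53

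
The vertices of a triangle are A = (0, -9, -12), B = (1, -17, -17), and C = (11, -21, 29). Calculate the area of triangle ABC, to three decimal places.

203.431

AB = (1, -8, -5),  AC = (11, -12, 41)
i: (-8)·41 - (-5)·(-12) = -328 - 60 = -388
j: (-5)·11 - 1·41 = -55 - 41 = -96
k: 1·(-12) - (-8)·11 = -12 - (-88) = 76
AB × AC = (-388, -96, 76)
|AB × AC| = √165536 ≈ 406.8612
area = ½ · 406.8612 ≈ 203.431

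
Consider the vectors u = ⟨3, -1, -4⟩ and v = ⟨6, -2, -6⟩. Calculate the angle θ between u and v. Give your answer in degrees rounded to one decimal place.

8.2

u · v = 3·6 + (-1)·(-2) + (-4)·(-6) = 18 + 2 + 24 = 44
|u|² = 9 + 1 + 16 = 26,  |u| = √26 ≈ 5.099020
|v|² = 36 + 4 + 36 = 76,  |v| = √76 ≈ 8.717798
cos θ = 44 / (5.099020 · 8.717798) ≈ 0.98983
θ = arccos(0.98983) ≈ 8.2°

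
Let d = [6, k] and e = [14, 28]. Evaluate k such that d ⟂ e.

-3

d · e = 6·14 + k·28 = 84 + 28k
Set equal to 0: 28k = -84, so k = -3.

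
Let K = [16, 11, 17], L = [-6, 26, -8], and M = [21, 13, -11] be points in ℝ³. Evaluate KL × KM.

KL = (-22, 15, -25)
KM = (5, 2, -28)
i: 15·(-28) - (-25)·2 = -420 - (-50) = -370
j: (-25)·5 - (-22)·(-28) = -125 - 616 = -741
k: (-22)·2 - 15·5 = -44 - 75 = -119
KL × KM = (-370, -741, -119)

(-370, -741, -119)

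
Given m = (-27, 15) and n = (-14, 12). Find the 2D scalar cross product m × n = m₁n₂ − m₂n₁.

(-27)·12 - 15·(-14) = -324 - (-210) = -114

-114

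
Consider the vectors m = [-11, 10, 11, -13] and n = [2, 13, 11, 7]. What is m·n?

m · n = (-11)·2 + 10·13 + 11·11 + (-13)·7 = -22 + 130 + 121 - 91 = 138

138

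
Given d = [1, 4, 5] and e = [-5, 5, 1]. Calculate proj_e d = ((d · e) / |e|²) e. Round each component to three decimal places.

(-1.961, 1.961, 0.392)

d · e = 1·(-5) + 4·5 + 5·1 = -5 + 20 + 5 = 20
|e|² = 25 + 25 + 1 = 51
proj_e d = (20/51) · (-5, 5, 1) ≈ (-1.961, 1.961, 0.392)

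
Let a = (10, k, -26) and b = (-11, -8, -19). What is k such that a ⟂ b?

48

a · b = 10·(-11) + k·(-8) + (-26)·(-19) = 384 - 8k
Set equal to 0: -8k = -384, so k = 48.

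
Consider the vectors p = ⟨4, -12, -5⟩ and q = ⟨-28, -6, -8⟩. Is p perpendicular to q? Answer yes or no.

p · q = 4·(-28) + (-12)·(-6) + (-5)·(-8) = -112 + 72 + 40 = 0
Zero, so the vectors are orthogonal.

yes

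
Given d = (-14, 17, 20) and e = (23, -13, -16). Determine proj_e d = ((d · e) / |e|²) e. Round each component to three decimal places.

d · e = (-14)·23 + 17·(-13) + 20·(-16) = -322 - 221 - 320 = -863
|e|² = 529 + 169 + 256 = 954
proj_e d = (-863/954) · (23, -13, -16) ≈ (-20.806, 11.760, 14.474)

(-20.806, 11.760, 14.474)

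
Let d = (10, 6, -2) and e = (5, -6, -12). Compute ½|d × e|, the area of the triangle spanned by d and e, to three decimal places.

82.547

i: 6·(-12) - (-2)·(-6) = -72 - 12 = -84
j: (-2)·5 - 10·(-12) = -10 - (-120) = 110
k: 10·(-6) - 6·5 = -60 - 30 = -90
d × e = (-84, 110, -90)
|d × e| = √((-84)² + 110² + (-90)²) = √27256 ≈ 165.0939
area = ½ · 165.0939 ≈ 82.547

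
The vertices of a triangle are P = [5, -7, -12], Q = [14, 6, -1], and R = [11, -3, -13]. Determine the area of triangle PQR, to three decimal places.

51.570

PQ = (9, 13, 11),  PR = (6, 4, -1)
i: 13·(-1) - 11·4 = -13 - 44 = -57
j: 11·6 - 9·(-1) = 66 - (-9) = 75
k: 9·4 - 13·6 = 36 - 78 = -42
PQ × PR = (-57, 75, -42)
|PQ × PR| = √10638 ≈ 103.1407
area = ½ · 103.1407 ≈ 51.570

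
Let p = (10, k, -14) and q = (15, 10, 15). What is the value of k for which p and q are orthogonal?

6

p · q = 10·15 + k·10 + (-14)·15 = -60 + 10k
Set equal to 0: 10k = 60, so k = 6.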